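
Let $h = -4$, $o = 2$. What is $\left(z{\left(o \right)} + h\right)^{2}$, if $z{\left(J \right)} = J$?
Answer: $4$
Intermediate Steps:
$\left(z{\left(o \right)} + h\right)^{2} = \left(2 - 4\right)^{2} = \left(-2\right)^{2} = 4$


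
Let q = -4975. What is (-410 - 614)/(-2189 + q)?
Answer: 256/1791 ≈ 0.14294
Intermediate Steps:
(-410 - 614)/(-2189 + q) = (-410 - 614)/(-2189 - 4975) = -1024/(-7164) = -1024*(-1/7164) = 256/1791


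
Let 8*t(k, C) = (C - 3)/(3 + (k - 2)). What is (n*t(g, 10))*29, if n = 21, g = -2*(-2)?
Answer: 4263/40 ≈ 106.57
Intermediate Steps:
g = 4
t(k, C) = (-3 + C)/(8*(1 + k)) (t(k, C) = ((C - 3)/(3 + (k - 2)))/8 = ((-3 + C)/(3 + (-2 + k)))/8 = ((-3 + C)/(1 + k))/8 = (-3 + C)/(8*(1 + k)))
(n*t(g, 10))*29 = (21*((-3 + 10)/(8*(1 + 4))))*29 = (21*((⅛)*7/5))*29 = (21*((⅛)*(⅕)*7))*29 = (21*(7/40))*29 = (147/40)*29 = 4263/40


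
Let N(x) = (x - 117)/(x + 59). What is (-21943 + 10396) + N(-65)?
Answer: -34550/3 ≈ -11517.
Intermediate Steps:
N(x) = (-117 + x)/(59 + x)
(-21943 + 10396) + N(-65) = (-21943 + 10396) + (-117 - 65)/(59 - 65) = -11547 - 182/(-6) = -11547 - 1/6*(-182) = -11547 + 91/3 = -34550/3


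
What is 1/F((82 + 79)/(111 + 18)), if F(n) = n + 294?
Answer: 129/38087 ≈ 0.0033870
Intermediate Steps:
F(n) = 294 + n
1/F((82 + 79)/(111 + 18)) = 1/(294 + (82 + 79)/(111 + 18)) = 1/(294 + 161/129) = 1/(38087/129) = 129/38087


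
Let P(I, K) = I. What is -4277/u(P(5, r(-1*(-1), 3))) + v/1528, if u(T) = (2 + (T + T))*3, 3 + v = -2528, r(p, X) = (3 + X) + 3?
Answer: -1656593/13752 ≈ -120.46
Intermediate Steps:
r(p, X) = 6 + X
v = -2531 (v = -3 - 2528 = -2531)
u(T) = 6 + 6*T (u(T) = (2 + 2*T)*3 = 6 + 6*T)
-4277/u(P(5, r(-1*(-1), 3))) + v/1528 = -4277/(6 + 6*5) - 2531/1528 = -4277/(6 + 30) - 2531*1/1528 = -4277/36 - 2531/1528 = -1656593/13752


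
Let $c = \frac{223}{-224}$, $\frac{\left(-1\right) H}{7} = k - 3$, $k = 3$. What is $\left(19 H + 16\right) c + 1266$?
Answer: $\frac{17501}{14} \approx 1250.1$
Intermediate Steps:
$H = 0$ ($H = - 7 \left(3 - 3\right) = \left(-7\right) 0 = 0$)
$c = - \frac{223}{224}$ ($c = 223 \left(- \frac{1}{224}\right) = - \frac{223}{224} \approx -0.99554$)
$\left(19 H + 16\right) c + 1266 = \left(19 \cdot 0 + 16\right) \left(- \frac{223}{224}\right) + 1266 = \left(0 + 16\right) \left(- \frac{223}{224}\right) + 1266 = 16 \left(- \frac{223}{224}\right) + 1266 = - \frac{223}{14} + 1266 = \frac{17501}{14}$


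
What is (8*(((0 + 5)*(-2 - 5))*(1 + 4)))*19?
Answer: -26600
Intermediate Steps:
(8*(((0 + 5)*(-2 - 5))*(1 + 4)))*19 = (8*((5*(-7))*5))*19 = (8*(-35*5))*19 = (8*(-175))*19 = -1400*19 = -26600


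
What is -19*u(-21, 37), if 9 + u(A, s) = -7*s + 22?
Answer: 4674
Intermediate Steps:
u(A, s) = 13 - 7*s (u(A, s) = -9 + (-7*s + 22) = -9 + (22 - 7*s) = 13 - 7*s)
-19*u(-21, 37) = -19*(13 - 7*37) = -19*(13 - 259) = -19*(-246) = 4674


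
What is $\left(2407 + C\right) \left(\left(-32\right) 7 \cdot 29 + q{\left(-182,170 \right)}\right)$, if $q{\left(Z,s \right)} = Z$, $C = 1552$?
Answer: $-26438202$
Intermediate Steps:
$\left(2407 + C\right) \left(\left(-32\right) 7 \cdot 29 + q{\left(-182,170 \right)}\right) = \left(2407 + 1552\right) \left(\left(-32\right) 7 \cdot 29 - 182\right) = 3959 \left(\left(-224\right) 29 - 182\right) = 3959 \left(-6496 - 182\right) = 3959 \left(-6678\right) = -26438202$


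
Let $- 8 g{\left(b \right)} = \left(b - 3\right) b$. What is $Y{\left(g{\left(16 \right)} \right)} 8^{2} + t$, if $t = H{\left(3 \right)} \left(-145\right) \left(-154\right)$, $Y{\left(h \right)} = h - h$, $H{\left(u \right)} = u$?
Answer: $66990$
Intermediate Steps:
$g{\left(b \right)} = - \frac{b \left(-3 + b\right)}{8}$ ($g{\left(b \right)} = - \frac{\left(b - 3\right) b}{8} = - \frac{\left(-3 + b\right) b}{8} = - \frac{b \left(-3 + b\right)}{8}$)
$Y{\left(h \right)} = 0$
$t = 66990$ ($t = 3 \left(-145\right) \left(-154\right) = \left(-435\right) \left(-154\right) = 66990$)
$Y{\left(g{\left(16 \right)} \right)} 8^{2} + t = 0 \cdot 8^{2} + 66990 = 0 \cdot 64 + 66990 = 0 + 66990 = 66990$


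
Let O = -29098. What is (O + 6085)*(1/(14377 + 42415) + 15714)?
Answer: -20537479830357/56792 ≈ -3.6163e+8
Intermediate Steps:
(O + 6085)*(1/(14377 + 42415) + 15714) = (-29098 + 6085)*(1/(14377 + 42415) + 15714) = -23013*(1/56792 + 15714) = -23013*892429489/56792 = -20537479830357/56792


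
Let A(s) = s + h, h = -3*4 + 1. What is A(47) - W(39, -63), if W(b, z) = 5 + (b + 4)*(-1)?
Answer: 74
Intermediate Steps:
W(b, z) = 1 - b (W(b, z) = 5 + (4 + b)*(-1) = 5 + (-4 - b) = 1 - b)
h = -11 (h = -12 + 1 = -11)
A(s) = -11 + s (A(s) = s - 11 = -11 + s)
A(47) - W(39, -63) = (-11 + 47) - (1 - 1*39) = 36 - (1 - 39) = 36 - 1*(-38) = 36 + 38 = 74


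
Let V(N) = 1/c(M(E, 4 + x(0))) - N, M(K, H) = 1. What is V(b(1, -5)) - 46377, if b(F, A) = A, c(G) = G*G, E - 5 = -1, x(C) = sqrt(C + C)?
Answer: -46371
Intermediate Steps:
x(C) = sqrt(2)*sqrt(C) (x(C) = sqrt(2*C) = sqrt(2)*sqrt(C))
E = 4 (E = 5 - 1 = 4)
c(G) = G**2
V(N) = 1 - N (V(N) = 1/(1**2) - N = 1/1 - N = 1 - N)
V(b(1, -5)) - 46377 = (1 - 1*(-5)) - 46377 = (1 + 5) - 46377 = 6 - 46377 = -46371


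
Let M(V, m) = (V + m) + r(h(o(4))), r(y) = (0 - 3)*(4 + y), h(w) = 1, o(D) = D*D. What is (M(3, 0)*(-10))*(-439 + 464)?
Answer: 3000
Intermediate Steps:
o(D) = D²
r(y) = -12 - 3*y (r(y) = -3*(4 + y) = -12 - 3*y)
M(V, m) = -15 + V + m (M(V, m) = (V + m) + (-12 - 3*1) = (V + m) + (-12 - 3) = (V + m) - 15 = -15 + V + m)
(M(3, 0)*(-10))*(-439 + 464) = ((-15 + 3 + 0)*(-10))*(-439 + 464) = -12*(-10)*25 = 120*25 = 3000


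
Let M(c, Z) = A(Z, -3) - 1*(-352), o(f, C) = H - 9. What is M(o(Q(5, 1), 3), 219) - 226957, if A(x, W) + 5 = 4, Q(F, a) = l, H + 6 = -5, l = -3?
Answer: -226606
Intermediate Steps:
H = -11 (H = -6 - 5 = -11)
Q(F, a) = -3
A(x, W) = -1 (A(x, W) = -5 + 4 = -1)
o(f, C) = -20 (o(f, C) = -11 - 9 = -20)
M(c, Z) = 351 (M(c, Z) = -1 - 1*(-352) = -1 + 352 = 351)
M(o(Q(5, 1), 3), 219) - 226957 = 351 - 226957 = -226606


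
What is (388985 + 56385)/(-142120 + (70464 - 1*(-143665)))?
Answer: 445370/72009 ≈ 6.1849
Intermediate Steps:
(388985 + 56385)/(-142120 + (70464 - 1*(-143665))) = 445370/(-142120 + (70464 + 143665)) = 445370/(-142120 + 214129) = 445370/72009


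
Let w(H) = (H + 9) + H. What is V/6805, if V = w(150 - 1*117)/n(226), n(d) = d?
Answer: 15/307586 ≈ 4.8767e-5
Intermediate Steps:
w(H) = 9 + 2*H (w(H) = (9 + H) + H = 9 + 2*H)
V = 75/226 (V = (9 + 2*(150 - 1*117))/226 = (9 + 2*(150 - 117))*(1/226) = (9 + 2*33)*(1/226) = (9 + 66)*(1/226) = 75*(1/226) = 75/226 ≈ 0.33186)
V/6805 = (75/226)/6805 = (75/226)*(1/6805) = 15/307586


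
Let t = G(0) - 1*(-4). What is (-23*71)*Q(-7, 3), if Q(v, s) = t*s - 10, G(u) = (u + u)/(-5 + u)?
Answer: -3266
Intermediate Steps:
G(u) = 2*u/(-5 + u) (G(u) = (2*u)/(-5 + u) = 2*u/(-5 + u))
t = 4 (t = 2*0/(-5 + 0) - 1*(-4) = 2*0/(-5) + 4 = 2*0*(-⅕) + 4 = 0 + 4 = 4)
Q(v, s) = -10 + 4*s (Q(v, s) = 4*s - 10 = -10 + 4*s)
(-23*71)*Q(-7, 3) = (-23*71)*(-10 + 4*3) = -1633*(-10 + 12) = -1633*2 = -3266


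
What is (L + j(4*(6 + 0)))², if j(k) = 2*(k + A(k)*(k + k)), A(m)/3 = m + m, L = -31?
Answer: 191573281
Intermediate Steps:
A(m) = 6*m (A(m) = 3*(m + m) = 3*(2*m) = 6*m)
j(k) = 2*k + 24*k² (j(k) = 2*(k + (6*k)*(k + k)) = 2*(k + (6*k)*(2*k)) = 2*(k + 12*k²) = 2*k + 24*k²)
(L + j(4*(6 + 0)))² = (-31 + 2*(4*(6 + 0))*(1 + 12*(4*(6 + 0))))² = (-31 + 2*(4*6)*(1 + 12*(4*6)))² = (-31 + 2*24*(1 + 12*24))² = (-31 + 2*24*(1 + 288))² = (-31 + 2*24*289)² = (-31 + 13872)² = 13841² = 191573281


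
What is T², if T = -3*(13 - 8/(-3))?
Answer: 2209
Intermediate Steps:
T = -47 (T = -3*(13 - 8*(-⅓)) = -3*(13 + 8/3) = -3*47/3 = -47)
T² = (-47)² = 2209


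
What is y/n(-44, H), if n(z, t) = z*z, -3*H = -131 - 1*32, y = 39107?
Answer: 39107/1936 ≈ 20.200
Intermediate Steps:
H = 163/3 (H = -(-131 - 1*32)/3 = -(-131 - 32)/3 = -⅓*(-163) = 163/3 ≈ 54.333)
n(z, t) = z²
y/n(-44, H) = 39107/((-44)²) = 39107/1936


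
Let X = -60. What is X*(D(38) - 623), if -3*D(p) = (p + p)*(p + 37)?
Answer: 151380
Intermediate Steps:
D(p) = -2*p*(37 + p)/3 (D(p) = -(p + p)*(p + 37)/3 = -2*p*(37 + p)/3)
X*(D(38) - 623) = -60*(-⅔*38*(37 + 38) - 623) = -60*(-⅔*38*75 - 623) = -60*(-1900 - 623) = -60*(-2523) = 151380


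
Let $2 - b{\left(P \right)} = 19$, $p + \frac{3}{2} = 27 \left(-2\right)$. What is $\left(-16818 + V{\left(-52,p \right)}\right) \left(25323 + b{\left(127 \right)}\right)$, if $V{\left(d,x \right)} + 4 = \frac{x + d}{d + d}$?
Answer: $- \frac{44269822933}{104} \approx -4.2567 \cdot 10^{8}$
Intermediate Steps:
$p = - \frac{111}{2}$ ($p = - \frac{3}{2} + 27 \left(-2\right) = - \frac{3}{2} - 54 = - \frac{111}{2} \approx -55.5$)
$V{\left(d,x \right)} = -4 + \frac{d + x}{2 d}$ ($V{\left(d,x \right)} = -4 + \frac{x + d}{d + d} = -4 + \frac{d + x}{2 d}$)
$b{\left(P \right)} = -17$ ($b{\left(P \right)} = 2 - 19 = -17$)
$\left(-16818 + V{\left(-52,p \right)}\right) \left(25323 + b{\left(127 \right)}\right) = \left(-16818 + \frac{- \frac{111}{2} - -364}{2 \left(-52\right)}\right) \left(25323 - 17\right) = \left(-16818 + \frac{1}{2} \left(- \frac{1}{52}\right) \left(- \frac{111}{2} + 364\right)\right) 25306 = \left(-16818 + \frac{1}{2} \left(- \frac{1}{52}\right) \frac{617}{2}\right) 25306 = \left(-16818 - \frac{617}{208}\right) 25306 = \left(- \frac{3498761}{208}\right) 25306 = - \frac{44269822933}{104}$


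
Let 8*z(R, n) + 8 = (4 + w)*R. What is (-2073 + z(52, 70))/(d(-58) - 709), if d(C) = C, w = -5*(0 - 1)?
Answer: 4031/1534 ≈ 2.6278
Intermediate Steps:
w = 5 (w = -5*(-1) = 5)
z(R, n) = -1 + 9*R/8 (z(R, n) = -1 + ((4 + 5)*R)/8 = -1 + (9*R)/8 = -1 + 9*R/8)
(-2073 + z(52, 70))/(d(-58) - 709) = (-2073 + (-1 + (9/8)*52))/(-58 - 709) = (-2073 + (-1 + 117/2))/(-767) = (-2073 + 115/2)*(-1/767) = -4031/2*(-1/767) = 4031/1534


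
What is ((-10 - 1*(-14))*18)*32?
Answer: 2304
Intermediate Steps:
((-10 - 1*(-14))*18)*32 = ((-10 + 14)*18)*32 = (4*18)*32 = 72*32 = 2304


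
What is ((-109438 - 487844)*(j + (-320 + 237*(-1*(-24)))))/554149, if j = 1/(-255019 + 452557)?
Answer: -105558044554795/18244247527 ≈ -5785.8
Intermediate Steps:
j = 1/197538 ≈ 5.0623e-6
((-109438 - 487844)*(j + (-320 + 237*(-1*(-24)))))/554149 = ((-109438 - 487844)*(1/197538 + (-320 + 237*(-1*(-24)))))/554149 = -597282*(1/197538 + (-320 + 237*24))*(1/554149) = -597282*(1/197538 + (-320 + 5688))*(1/554149) = -597282*(1/197538 + 5368)*(1/554149) = -597282*1060383985/197538*(1/554149) = -105558044554795/32923*1/554149 = -105558044554795/18244247527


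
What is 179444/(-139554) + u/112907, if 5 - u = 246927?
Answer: -27359718248/7878311739 ≈ -3.4728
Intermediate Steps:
u = -246922 (u = 5 - 1*246927 = 5 - 246927 = -246922)
179444/(-139554) + u/112907 = 179444/(-139554) - 246922/112907 = 179444*(-1/139554) - 246922*1/112907 = -89722/69777 - 246922/112907 = -27359718248/7878311739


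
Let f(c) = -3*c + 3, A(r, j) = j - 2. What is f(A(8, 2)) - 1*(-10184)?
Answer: 10187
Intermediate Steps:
A(r, j) = -2 + j
f(c) = 3 - 3*c
f(A(8, 2)) - 1*(-10184) = (3 - 3*(-2 + 2)) - 1*(-10184) = (3 - 3*0) + 10184 = (3 + 0) + 10184 = 3 + 10184 = 10187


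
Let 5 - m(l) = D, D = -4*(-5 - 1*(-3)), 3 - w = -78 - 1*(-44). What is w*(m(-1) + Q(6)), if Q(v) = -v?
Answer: -333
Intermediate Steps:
w = 37 (w = 3 - (-78 - 1*(-44)) = 3 - (-78 + 44) = 3 - 1*(-34) = 3 + 34 = 37)
D = 8 (D = -4*(-5 + 3) = -4*(-2) = 8)
m(l) = -3 (m(l) = 5 - 1*8 = 5 - 8 = -3)
w*(m(-1) + Q(6)) = 37*(-3 - 1*6) = 37*(-3 - 6) = 37*(-9) = -333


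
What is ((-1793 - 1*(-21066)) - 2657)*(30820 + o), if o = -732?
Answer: 499942208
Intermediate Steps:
((-1793 - 1*(-21066)) - 2657)*(30820 + o) = ((-1793 - 1*(-21066)) - 2657)*(30820 - 732) = ((-1793 + 21066) - 2657)*30088 = (19273 - 2657)*30088 = 16616*30088 = 499942208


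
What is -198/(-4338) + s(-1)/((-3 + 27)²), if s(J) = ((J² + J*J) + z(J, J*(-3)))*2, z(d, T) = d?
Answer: 3409/69408 ≈ 0.049115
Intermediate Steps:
s(J) = 2*J + 4*J² (s(J) = ((J² + J*J) + J)*2 = ((J² + J²) + J)*2 = (2*J² + J)*2 = (J + 2*J²)*2 = 2*J + 4*J²)
-198/(-4338) + s(-1)/((-3 + 27)²) = -198/(-4338) + (2*(-1)*(1 + 2*(-1)))/((-3 + 27)²) = -198*(-1/4338) + (2*(-1)*(1 - 2))/(24²) = 11/241 + (2*(-1)*(-1))/576 = 11/241 + 2*(1/576) = 11/241 + 1/288 = 3409/69408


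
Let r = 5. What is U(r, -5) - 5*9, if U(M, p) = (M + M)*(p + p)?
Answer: -145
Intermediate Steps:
U(M, p) = 4*M*p (U(M, p) = (2*M)*(2*p) = 4*M*p)
U(r, -5) - 5*9 = 4*5*(-5) - 5*9 = -100 - 45 = -145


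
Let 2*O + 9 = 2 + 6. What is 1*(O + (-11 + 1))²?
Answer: 441/4 ≈ 110.25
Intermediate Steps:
O = -½ (O = -9/2 + (2 + 6)/2 = -9/2 + (½)*8 = -9/2 + 4 = -½ ≈ -0.50000)
1*(O + (-11 + 1))² = 1*(-½ + (-11 + 1))² = 1*(-½ - 10)² = 1*(-21/2)² = 1*(441/4) = 441/4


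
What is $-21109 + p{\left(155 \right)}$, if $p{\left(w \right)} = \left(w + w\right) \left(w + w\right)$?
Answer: $74991$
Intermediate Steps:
$p{\left(w \right)} = 4 w^{2}$ ($p{\left(w \right)} = 2 w 2 w = 4 w^{2}$)
$-21109 + p{\left(155 \right)} = -21109 + 4 \cdot 155^{2} = -21109 + 4 \cdot 24025 = -21109 + 96100 = 74991$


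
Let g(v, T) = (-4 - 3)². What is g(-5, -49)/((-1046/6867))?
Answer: -336483/1046 ≈ -321.69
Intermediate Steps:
g(v, T) = 49 (g(v, T) = (-7)² = 49)
g(-5, -49)/((-1046/6867)) = 49/((-1046/6867)) = 49/((-1046*1/6867)) = 49/(-1046/6867) = 49*(-6867/1046) = -336483/1046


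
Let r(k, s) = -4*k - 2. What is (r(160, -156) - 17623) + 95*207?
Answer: 1400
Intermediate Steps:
r(k, s) = -2 - 4*k
(r(160, -156) - 17623) + 95*207 = ((-2 - 4*160) - 17623) + 95*207 = ((-2 - 640) - 17623) + 19665 = (-642 - 17623) + 19665 = -18265 + 19665 = 1400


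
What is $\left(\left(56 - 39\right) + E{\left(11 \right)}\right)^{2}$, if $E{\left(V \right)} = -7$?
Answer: $100$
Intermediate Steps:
$\left(\left(56 - 39\right) + E{\left(11 \right)}\right)^{2} = \left(\left(56 - 39\right) - 7\right)^{2} = \left(17 - 7\right)^{2} = 10^{2} = 100$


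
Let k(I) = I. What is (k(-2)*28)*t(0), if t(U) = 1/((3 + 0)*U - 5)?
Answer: 56/5 ≈ 11.200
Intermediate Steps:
t(U) = 1/(-5 + 3*U) (t(U) = 1/(3*U - 5) = 1/(-5 + 3*U))
(k(-2)*28)*t(0) = (-2*28)/(-5 + 3*0) = -56/(-5 + 0) = -56/(-5) = -56*(-⅕) = 56/5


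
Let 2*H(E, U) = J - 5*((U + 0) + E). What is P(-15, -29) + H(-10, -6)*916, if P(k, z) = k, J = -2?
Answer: 35709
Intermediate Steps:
H(E, U) = -1 - 5*E/2 - 5*U/2 (H(E, U) = (-2 - 5*((U + 0) + E))/2 = (-2 - 5*(U + E))/2 = (-2 - 5*(E + U))/2 = (-2 + (-5*E - 5*U))/2 = (-2 - 5*E - 5*U)/2 = -1 - 5*E/2 - 5*U/2)
P(-15, -29) + H(-10, -6)*916 = -15 + (-1 - 5/2*(-10) - 5/2*(-6))*916 = -15 + (-1 + 25 + 15)*916 = -15 + 39*916 = -15 + 35724 = 35709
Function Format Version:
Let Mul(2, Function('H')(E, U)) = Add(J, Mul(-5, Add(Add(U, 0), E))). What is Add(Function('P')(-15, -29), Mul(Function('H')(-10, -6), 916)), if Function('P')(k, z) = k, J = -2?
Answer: 35709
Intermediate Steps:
Function('H')(E, U) = Add(-1, Mul(Rational(-5, 2), E), Mul(Rational(-5, 2), U)) (Function('H')(E, U) = Mul(Rational(1, 2), Add(-2, Mul(-5, Add(Add(U, 0), E)))) = Mul(Rational(1, 2), Add(-2, Mul(-5, Add(U, E)))) = Mul(Rational(1, 2), Add(-2, Mul(-5, Add(E, U)))) = Mul(Rational(1, 2), Add(-2, Add(Mul(-5, E), Mul(-5, U)))) = Mul(Rational(1, 2), Add(-2, Mul(-5, E), Mul(-5, U))) = Add(-1, Mul(Rational(-5, 2), E), Mul(Rational(-5, 2), U)))
Add(Function('P')(-15, -29), Mul(Function('H')(-10, -6), 916)) = Add(-15, Mul(Add(-1, Mul(Rational(-5, 2), -10), Mul(Rational(-5, 2), -6)), 916)) = Add(-15, Mul(Add(-1, 25, 15), 916)) = Add(-15, Mul(39, 916)) = Add(-15, 35724) = 35709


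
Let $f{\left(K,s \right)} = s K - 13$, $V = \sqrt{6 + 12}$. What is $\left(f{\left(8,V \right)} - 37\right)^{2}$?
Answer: $3652 - 2400 \sqrt{2} \approx 257.89$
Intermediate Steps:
$V = 3 \sqrt{2}$ ($V = \sqrt{18} = 3 \sqrt{2} \approx 4.2426$)
$f{\left(K,s \right)} = -13 + K s$ ($f{\left(K,s \right)} = K s - 13 = -13 + K s$)
$\left(f{\left(8,V \right)} - 37\right)^{2} = \left(\left(-13 + 8 \cdot 3 \sqrt{2}\right) - 37\right)^{2} = \left(\left(-13 + 24 \sqrt{2}\right) - 37\right)^{2} = \left(-50 + 24 \sqrt{2}\right)^{2}$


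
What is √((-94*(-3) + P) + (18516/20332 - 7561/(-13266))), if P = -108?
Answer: √88655747414077558/22477026 ≈ 13.247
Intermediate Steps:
√((-94*(-3) + P) + (18516/20332 - 7561/(-13266))) = √((-94*(-3) - 108) + (18516/20332 - 7561/(-13266))) = √((282 - 108) + (18516*(1/20332) - 7561*(-1/13266))) = √(174 + (4629/5083 + 7561/13266)) = √(174 + 99840877/67431078) = √(11832848449/67431078) = √88655747414077558/22477026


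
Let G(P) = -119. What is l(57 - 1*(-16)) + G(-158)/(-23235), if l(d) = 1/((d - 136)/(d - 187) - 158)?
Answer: -170953/139015005 ≈ -0.0012297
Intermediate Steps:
l(d) = 1/(-158 + (-136 + d)/(-187 + d)) (l(d) = 1/((-136 + d)/(-187 + d) - 158) = 1/(-158 + (-136 + d)/(-187 + d)))
l(57 - 1*(-16)) + G(-158)/(-23235) = (187 - (57 - 1*(-16)))/(-29410 + 157*(57 - 1*(-16))) - 119/(-23235) = (187 - (57 + 16))/(-29410 + 157*(57 + 16)) - 119*(-1/23235) = (187 - 1*73)/(-29410 + 157*73) + 119/23235 = (187 - 73)/(-29410 + 11461) + 119/23235 = 114/(-17949) + 119/23235 = -1/17949*114 + 119/23235 = -38/5983 + 119/23235 = -170953/139015005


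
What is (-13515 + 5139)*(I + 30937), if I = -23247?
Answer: -64411440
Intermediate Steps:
(-13515 + 5139)*(I + 30937) = (-13515 + 5139)*(-23247 + 30937) = -8376*7690 = -64411440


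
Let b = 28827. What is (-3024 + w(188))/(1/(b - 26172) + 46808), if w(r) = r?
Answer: -7529580/124275241 ≈ -0.060588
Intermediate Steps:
(-3024 + w(188))/(1/(b - 26172) + 46808) = (-3024 + 188)/(1/(28827 - 26172) + 46808) = -2836/(1/2655 + 46808) = -2836/124275241/2655 = -2836*2655/124275241 = -7529580/124275241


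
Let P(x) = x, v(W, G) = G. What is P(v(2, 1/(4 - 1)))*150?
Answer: 50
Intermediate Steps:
P(v(2, 1/(4 - 1)))*150 = 150/(4 - 1) = 150/3 = (⅓)*150 = 50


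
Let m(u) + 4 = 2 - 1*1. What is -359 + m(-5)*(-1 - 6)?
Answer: -338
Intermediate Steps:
m(u) = -3 (m(u) = -4 + (2 - 1*1) = -4 + (2 - 1) = -4 + 1 = -3)
-359 + m(-5)*(-1 - 6) = -359 - 3*(-1 - 6) = -359 - 3*(-7) = -359 + 21 = -338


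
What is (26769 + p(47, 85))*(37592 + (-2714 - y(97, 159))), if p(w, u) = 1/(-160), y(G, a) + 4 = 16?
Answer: 74666218887/80 ≈ 9.3333e+8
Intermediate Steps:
y(G, a) = 12 (y(G, a) = -4 + 16 = 12)
p(w, u) = -1/160
(26769 + p(47, 85))*(37592 + (-2714 - y(97, 159))) = (26769 - 1/160)*(37592 + (-2714 - 1*12)) = 4283039*(37592 + (-2714 - 12))/160 = 4283039*(37592 - 2726)/160 = (4283039/160)*34866 = 74666218887/80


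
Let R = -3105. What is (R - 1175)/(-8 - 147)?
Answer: 856/31 ≈ 27.613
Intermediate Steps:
(R - 1175)/(-8 - 147) = (-3105 - 1175)/(-8 - 147) = -4280/(-155) = -4280*(-1/155) = 856/31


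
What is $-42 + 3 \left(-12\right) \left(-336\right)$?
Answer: $12054$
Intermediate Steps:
$-42 + 3 \left(-12\right) \left(-336\right) = -42 - -12096 = -42 + 12096 = 12054$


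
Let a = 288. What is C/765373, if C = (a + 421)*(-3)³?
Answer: -19143/765373 ≈ -0.025011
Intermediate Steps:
C = -19143 (C = (288 + 421)*(-3)³ = 709*(-27) = -19143)
C/765373 = -19143/765373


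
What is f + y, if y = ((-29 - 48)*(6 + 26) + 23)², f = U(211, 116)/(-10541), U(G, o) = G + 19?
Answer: 62808347991/10541 ≈ 5.9585e+6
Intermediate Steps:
U(G, o) = 19 + G
f = -230/10541 (f = (19 + 211)/(-10541) = 230*(-1/10541) = -230/10541 ≈ -0.021820)
y = 5958481 (y = (-77*32 + 23)² = (-2464 + 23)² = (-2441)² = 5958481)
f + y = -230/10541 + 5958481 = 62808347991/10541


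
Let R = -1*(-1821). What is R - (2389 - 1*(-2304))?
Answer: -2872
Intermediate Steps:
R = 1821
R - (2389 - 1*(-2304)) = 1821 - (2389 - 1*(-2304)) = 1821 - (2389 + 2304) = 1821 - 1*4693 = 1821 - 4693 = -2872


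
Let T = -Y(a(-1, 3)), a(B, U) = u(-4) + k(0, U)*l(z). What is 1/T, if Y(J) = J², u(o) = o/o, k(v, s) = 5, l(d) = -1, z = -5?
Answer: -1/16 ≈ -0.062500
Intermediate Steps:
u(o) = 1
a(B, U) = -4 (a(B, U) = 1 + 5*(-1) = 1 - 5 = -4)
T = -16 (T = -1*(-4)² = -1*16 = -16)
1/T = 1/(-16) = -1/16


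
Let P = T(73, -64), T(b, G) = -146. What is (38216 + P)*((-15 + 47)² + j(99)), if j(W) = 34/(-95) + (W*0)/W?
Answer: 740431044/19 ≈ 3.8970e+7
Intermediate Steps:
j(W) = -34/95 (j(W) = 34*(-1/95) + 0/W = -34/95 + 0 = -34/95)
P = -146
(38216 + P)*((-15 + 47)² + j(99)) = (38216 - 146)*((-15 + 47)² - 34/95) = 38070*(32² - 34/95) = 38070*(1024 - 34/95) = 38070*(97246/95) = 740431044/19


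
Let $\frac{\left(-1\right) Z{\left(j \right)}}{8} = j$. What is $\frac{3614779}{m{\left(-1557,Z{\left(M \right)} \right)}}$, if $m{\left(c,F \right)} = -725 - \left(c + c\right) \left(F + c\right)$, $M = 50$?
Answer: $- \frac{516397}{870689} \approx -0.59309$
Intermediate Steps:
$Z{\left(j \right)} = - 8 j$
$m{\left(c,F \right)} = -725 - 2 c \left(F + c\right)$
$\frac{3614779}{m{\left(-1557,Z{\left(M \right)} \right)}} = \frac{3614779}{-725 - 2 \left(-1557\right)^{2} - 2 \left(\left(-8\right) 50\right) \left(-1557\right)} = \frac{3614779}{-725 - 4848498 - \left(-800\right) \left(-1557\right)} = \frac{3614779}{-725 - 4848498 - 1245600} = \frac{3614779}{-6094823} = 3614779 \left(- \frac{1}{6094823}\right) = - \frac{516397}{870689}$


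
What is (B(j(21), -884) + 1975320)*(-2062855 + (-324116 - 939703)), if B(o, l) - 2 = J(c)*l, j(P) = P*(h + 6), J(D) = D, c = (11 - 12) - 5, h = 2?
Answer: -6588897017924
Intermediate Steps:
c = -6 (c = -1 - 5 = -6)
j(P) = 8*P (j(P) = P*(2 + 6) = P*8 = 8*P)
B(o, l) = 2 - 6*l
(B(j(21), -884) + 1975320)*(-2062855 + (-324116 - 939703)) = ((2 - 6*(-884)) + 1975320)*(-2062855 + (-324116 - 939703)) = ((2 + 5304) + 1975320)*(-2062855 - 1263819) = (5306 + 1975320)*(-3326674) = 1980626*(-3326674) = -6588897017924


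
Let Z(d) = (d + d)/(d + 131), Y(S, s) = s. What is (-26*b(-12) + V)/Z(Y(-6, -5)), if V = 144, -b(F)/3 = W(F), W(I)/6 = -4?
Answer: 108864/5 ≈ 21773.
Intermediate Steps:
W(I) = -24 (W(I) = 6*(-4) = -24)
b(F) = 72 (b(F) = -3*(-24) = 72)
Z(d) = 2*d/(131 + d) (Z(d) = (2*d)/(131 + d) = 2*d/(131 + d))
(-26*b(-12) + V)/Z(Y(-6, -5)) = (-26*72 + 144)/((2*(-5)/(131 - 5))) = (-1872 + 144)/((2*(-5)/126)) = -1728/(2*(-5)*(1/126)) = -1728/(-5/63) = -1728*(-63/5) = 108864/5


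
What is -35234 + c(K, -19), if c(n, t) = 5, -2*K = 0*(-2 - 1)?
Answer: -35229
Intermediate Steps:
K = 0 (K = -0*(-2 - 1) = -0*(-3) = -1/2*0 = 0)
-35234 + c(K, -19) = -35234 + 5 = -35229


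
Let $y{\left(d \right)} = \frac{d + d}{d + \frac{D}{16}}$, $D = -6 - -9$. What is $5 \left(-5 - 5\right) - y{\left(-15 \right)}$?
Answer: $- \frac{4110}{79} \approx -52.025$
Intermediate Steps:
$D = 3$ ($D = -6 + 9 = 3$)
$y{\left(d \right)} = \frac{2 d}{\frac{3}{16} + d}$ ($y{\left(d \right)} = \frac{d + d}{d + \frac{3}{16}} = \frac{2 d}{d + 3 \cdot \frac{1}{16}} = \frac{2 d}{d + \frac{3}{16}} = \frac{2 d}{\frac{3}{16} + d}$)
$5 \left(-5 - 5\right) - y{\left(-15 \right)} = 5 \left(-5 - 5\right) - 32 \left(-15\right) \frac{1}{3 + 16 \left(-15\right)} = 5 \left(-10\right) - 32 \left(-15\right) \frac{1}{3 - 240} = -50 - 32 \left(-15\right) \frac{1}{-237} = -50 - 32 \left(-15\right) \left(- \frac{1}{237}\right) = -50 - \frac{160}{79} = - \frac{4110}{79}$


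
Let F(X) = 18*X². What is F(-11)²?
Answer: 4743684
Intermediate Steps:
F(-11)² = (18*(-11)²)² = (18*121)² = 2178² = 4743684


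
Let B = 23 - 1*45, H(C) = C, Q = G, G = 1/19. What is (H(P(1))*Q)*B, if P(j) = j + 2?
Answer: -66/19 ≈ -3.4737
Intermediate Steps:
G = 1/19 ≈ 0.052632
Q = 1/19 ≈ 0.052632
P(j) = 2 + j
B = -22 (B = 23 - 45 = -22)
(H(P(1))*Q)*B = ((2 + 1)*(1/19))*(-22) = (3*(1/19))*(-22) = (3/19)*(-22) = -66/19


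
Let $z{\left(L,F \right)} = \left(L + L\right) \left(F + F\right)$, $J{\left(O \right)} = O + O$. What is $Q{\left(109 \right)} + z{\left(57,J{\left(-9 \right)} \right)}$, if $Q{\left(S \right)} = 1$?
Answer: $-4103$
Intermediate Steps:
$J{\left(O \right)} = 2 O$
$z{\left(L,F \right)} = 4 F L$ ($z{\left(L,F \right)} = 2 L 2 F = 4 F L$)
$Q{\left(109 \right)} + z{\left(57,J{\left(-9 \right)} \right)} = 1 + 4 \cdot 2 \left(-9\right) 57 = 1 + 4 \left(-18\right) 57 = 1 - 4104 = -4103$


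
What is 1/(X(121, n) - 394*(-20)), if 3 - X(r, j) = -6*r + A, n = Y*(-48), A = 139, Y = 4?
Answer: 1/8470 ≈ 0.00011806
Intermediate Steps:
n = -192 (n = 4*(-48) = -192)
X(r, j) = -136 + 6*r (X(r, j) = 3 - (-6*r + 139) = 3 - (139 - 6*r) = 3 + (-139 + 6*r) = -136 + 6*r)
1/(X(121, n) - 394*(-20)) = 1/((-136 + 6*121) - 394*(-20)) = 1/((-136 + 726) + 7880) = 1/(590 + 7880) = 1/8470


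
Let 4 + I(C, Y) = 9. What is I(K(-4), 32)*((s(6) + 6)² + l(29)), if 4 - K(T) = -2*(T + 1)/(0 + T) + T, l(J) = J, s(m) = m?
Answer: 865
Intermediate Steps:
K(T) = 4 - T + 2*(1 + T)/T (K(T) = 4 - (-2*(T + 1)/(0 + T) + T) = 4 - (-2*(1 + T)/T + T) = 4 - (T - 2*(1 + T)/T) = 4 + (-T + 2*(1 + T)/T) = 4 - T + 2*(1 + T)/T)
I(C, Y) = 5 (I(C, Y) = -4 + 9 = 5)
I(K(-4), 32)*((s(6) + 6)² + l(29)) = 5*((6 + 6)² + 29) = 5*(12² + 29) = 5*(144 + 29) = 5*173 = 865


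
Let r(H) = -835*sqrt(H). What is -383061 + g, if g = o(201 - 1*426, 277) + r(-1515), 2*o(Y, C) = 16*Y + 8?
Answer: -384857 - 835*I*sqrt(1515) ≈ -3.8486e+5 - 32501.0*I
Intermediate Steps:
o(Y, C) = 4 + 8*Y (o(Y, C) = (16*Y + 8)/2 = (8 + 16*Y)/2 = 4 + 8*Y)
g = -1796 - 835*I*sqrt(1515) (g = (4 + 8*(201 - 1*426)) - 835*I*sqrt(1515) = (4 + 8*(201 - 426)) - 835*I*sqrt(1515) = (4 + 8*(-225)) - 835*I*sqrt(1515) = (4 - 1800) - 835*I*sqrt(1515) = -1796 - 835*I*sqrt(1515) ≈ -1796.0 - 32501.0*I)
-383061 + g = -383061 + (-1796 - 835*I*sqrt(1515)) = -384857 - 835*I*sqrt(1515)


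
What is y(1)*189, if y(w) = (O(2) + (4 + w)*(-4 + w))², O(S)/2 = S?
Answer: 22869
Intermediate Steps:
O(S) = 2*S
y(w) = (4 + (-4 + w)*(4 + w))² (y(w) = (2*2 + (4 + w)*(-4 + w))² = (4 + (-4 + w)*(4 + w))²)
y(1)*189 = (-12 + 1²)²*189 = (-12 + 1)²*189 = (-11)²*189 = 121*189 = 22869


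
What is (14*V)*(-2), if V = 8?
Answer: -224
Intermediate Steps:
(14*V)*(-2) = (14*8)*(-2) = 112*(-2) = -224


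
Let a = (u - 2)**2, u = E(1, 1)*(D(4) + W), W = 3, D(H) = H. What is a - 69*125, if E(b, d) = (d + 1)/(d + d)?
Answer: -8600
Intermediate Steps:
E(b, d) = (1 + d)/(2*d) (E(b, d) = (1 + d)/((2*d)) = (1 + d)*(1/(2*d)) = (1 + d)/(2*d))
u = 7 (u = ((1/2)*(1 + 1)/1)*(4 + 3) = ((1/2)*1*2)*7 = 1*7 = 7)
a = 25 (a = (7 - 2)**2 = 5**2 = 25)
a - 69*125 = 25 - 69*125 = 25 - 8625 = -8600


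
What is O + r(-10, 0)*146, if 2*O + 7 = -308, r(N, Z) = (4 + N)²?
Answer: 10197/2 ≈ 5098.5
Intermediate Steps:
O = -315/2 (O = -7/2 + (½)*(-308) = -7/2 - 154 = -315/2 ≈ -157.50)
O + r(-10, 0)*146 = -315/2 + (4 - 10)²*146 = -315/2 + (-6)²*146 = -315/2 + 36*146 = -315/2 + 5256 = 10197/2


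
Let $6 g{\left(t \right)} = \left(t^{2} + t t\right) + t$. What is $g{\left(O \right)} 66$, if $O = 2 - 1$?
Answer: $33$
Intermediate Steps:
$O = 1$ ($O = 2 - 1 = 1$)
$g{\left(t \right)} = \frac{t^{2}}{3} + \frac{t}{6}$ ($g{\left(t \right)} = \frac{\left(t^{2} + t t\right) + t}{6} = \frac{\left(t^{2} + t^{2}\right) + t}{6} = \frac{2 t^{2} + t}{6} = \frac{t + 2 t^{2}}{6} = \frac{t^{2}}{3} + \frac{t}{6}$)
$g{\left(O \right)} 66 = \frac{1}{6} \cdot 1 \left(1 + 2 \cdot 1\right) 66 = \frac{1}{6} \cdot 1 \left(1 + 2\right) 66 = \frac{1}{6} \cdot 1 \cdot 3 \cdot 66 = \frac{1}{2} \cdot 66 = 33$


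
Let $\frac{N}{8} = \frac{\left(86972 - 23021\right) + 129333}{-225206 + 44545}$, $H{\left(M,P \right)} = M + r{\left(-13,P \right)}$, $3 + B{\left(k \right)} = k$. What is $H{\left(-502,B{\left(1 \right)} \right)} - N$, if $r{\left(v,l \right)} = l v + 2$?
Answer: $- \frac{6468234}{13897} \approx -465.44$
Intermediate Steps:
$B{\left(k \right)} = -3 + k$
$r{\left(v,l \right)} = 2 + l v$
$H{\left(M,P \right)} = 2 + M - 13 P$ ($H{\left(M,P \right)} = M + \left(2 + P \left(-13\right)\right) = M - \left(-2 + 13 P\right) = 2 + M - 13 P$)
$N = - \frac{118944}{13897}$ ($N = 8 \frac{\left(86972 - 23021\right) + 129333}{-225206 + 44545} = 8 \frac{63951 + 129333}{-180661} = 8 \cdot 193284 \left(- \frac{1}{180661}\right) = 8 \left(- \frac{14868}{13897}\right) = - \frac{118944}{13897} \approx -8.559$)
$H{\left(-502,B{\left(1 \right)} \right)} - N = \left(2 - 502 - 13 \left(-3 + 1\right)\right) - - \frac{118944}{13897} = \left(2 - 502 - -26\right) + \frac{118944}{13897} = \left(2 - 502 + 26\right) + \frac{118944}{13897} = -474 + \frac{118944}{13897} = - \frac{6468234}{13897}$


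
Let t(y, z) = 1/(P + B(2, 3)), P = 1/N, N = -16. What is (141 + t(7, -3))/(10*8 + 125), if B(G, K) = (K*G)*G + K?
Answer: 6743/9799 ≈ 0.68813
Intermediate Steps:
B(G, K) = K + K*G² (B(G, K) = (G*K)*G + K = K*G² + K = K + K*G²)
P = -1/16 (P = 1/(-16) = -1/16 ≈ -0.062500)
t(y, z) = 16/239 (t(y, z) = 1/(-1/16 + 3*(1 + 2²)) = 1/(-1/16 + 3*(1 + 4)) = 1/(-1/16 + 3*5) = 1/(-1/16 + 15) = 1/(239/16) = 16/239)
(141 + t(7, -3))/(10*8 + 125) = (141 + 16/239)/(10*8 + 125) = 33715/(239*(80 + 125)) = (33715/239)/205 = (33715/239)*(1/205) = 6743/9799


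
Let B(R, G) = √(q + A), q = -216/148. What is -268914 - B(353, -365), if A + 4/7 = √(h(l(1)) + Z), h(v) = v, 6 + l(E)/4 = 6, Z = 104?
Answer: -268914 - √(-136234 + 134162*√26)/259 ≈ -2.6892e+5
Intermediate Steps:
l(E) = 0 (l(E) = -24 + 4*6 = -24 + 24 = 0)
A = -4/7 + 2*√26 (A = -4/7 + √(0 + 104) = -4/7 + √104 = -4/7 + 2*√26 ≈ 9.6266)
q = -54/37 (q = -216*1/148 = -54/37 ≈ -1.4595)
B(R, G) = √(-526/259 + 2*√26) (B(R, G) = √(-54/37 + (-4/7 + 2*√26)) = √(-526/259 + 2*√26))
-268914 - B(353, -365) = -268914 - √(-136234 + 134162*√26)/259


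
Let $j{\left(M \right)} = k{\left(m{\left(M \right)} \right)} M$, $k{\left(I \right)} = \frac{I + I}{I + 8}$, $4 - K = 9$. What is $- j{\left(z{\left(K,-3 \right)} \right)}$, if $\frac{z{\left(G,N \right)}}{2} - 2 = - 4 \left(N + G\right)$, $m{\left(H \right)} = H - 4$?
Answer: $- \frac{1088}{9} \approx -120.89$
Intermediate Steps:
$K = -5$ ($K = 4 - 9 = -5$)
$m{\left(H \right)} = -4 + H$
$k{\left(I \right)} = \frac{2 I}{8 + I}$
$z{\left(G,N \right)} = 4 - 8 G - 8 N$ ($z{\left(G,N \right)} = 4 + 2 \left(- 4 \left(N + G\right)\right) = 4 + 2 \left(- 4 \left(G + N\right)\right) = 4 + 2 \left(- 4 G - 4 N\right) = 4 - \left(8 G + 8 N\right) = 4 - 8 G - 8 N$)
$j{\left(M \right)} = \frac{2 M \left(-4 + M\right)}{4 + M}$ ($j{\left(M \right)} = \frac{2 \left(-4 + M\right)}{8 + \left(-4 + M\right)} M = \frac{2 \left(-4 + M\right)}{4 + M} M = \frac{2 M \left(-4 + M\right)}{4 + M}$)
$- j{\left(z{\left(K,-3 \right)} \right)} = - \frac{2 \left(4 - -40 - -24\right) \left(-4 - -68\right)}{4 - -68} = - \frac{2 \left(4 + 40 + 24\right) \left(-4 + \left(4 + 40 + 24\right)\right)}{4 + \left(4 + 40 + 24\right)} = - \frac{2 \cdot 68 \left(-4 + 68\right)}{4 + 68} = - \frac{2 \cdot 68 \cdot 64}{72} = \left(-1\right) \frac{1088}{9} = - \frac{1088}{9}$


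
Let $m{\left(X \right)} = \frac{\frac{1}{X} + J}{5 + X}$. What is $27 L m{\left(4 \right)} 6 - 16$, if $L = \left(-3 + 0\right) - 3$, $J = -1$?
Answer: $65$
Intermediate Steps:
$L = -6$ ($L = -3 - 3 = -6$)
$m{\left(X \right)} = \frac{-1 + \frac{1}{X}}{5 + X}$ ($m{\left(X \right)} = \frac{\frac{1}{X} - 1}{5 + X} = \frac{-1 + \frac{1}{X}}{5 + X}$)
$27 L m{\left(4 \right)} 6 - 16 = 27 - 6 \frac{1 - 4}{4 \left(5 + 4\right)} 6 - 16 = 27 - 6 \frac{1 - 4}{4 \cdot 9} \cdot 6 - 16 = 27 - 6 \cdot \frac{1}{4} \cdot \frac{1}{9} \left(-3\right) 6 - 16 = 27 \left(-6\right) \left(- \frac{1}{12}\right) 6 - 16 = 27 \cdot \frac{1}{2} \cdot 6 - 16 = 27 \cdot 3 - 16 = 81 - 16 = 65$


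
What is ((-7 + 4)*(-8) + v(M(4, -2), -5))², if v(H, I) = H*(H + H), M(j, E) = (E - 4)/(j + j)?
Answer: 40401/64 ≈ 631.27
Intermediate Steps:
M(j, E) = (-4 + E)/(2*j) (M(j, E) = (-4 + E)/((2*j)) = (-4 + E)*(1/(2*j)) = (-4 + E)/(2*j))
v(H, I) = 2*H² (v(H, I) = H*(2*H) = 2*H²)
((-7 + 4)*(-8) + v(M(4, -2), -5))² = ((-7 + 4)*(-8) + 2*((½)*(-4 - 2)/4)²)² = (-3*(-8) + 2*((½)*(¼)*(-6))²)² = (24 + 2*(-¾)²)² = (24 + 2*(9/16))² = (24 + 9/8)² = (201/8)² = 40401/64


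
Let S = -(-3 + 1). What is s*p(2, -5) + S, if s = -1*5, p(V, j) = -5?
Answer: 27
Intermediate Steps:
S = 2 (S = -1*(-2) = 2)
s = -5
s*p(2, -5) + S = -5*(-5) + 2 = 25 + 2 = 27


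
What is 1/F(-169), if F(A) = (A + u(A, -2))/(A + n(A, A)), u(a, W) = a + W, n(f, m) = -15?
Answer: 46/85 ≈ 0.54118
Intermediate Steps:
u(a, W) = W + a
F(A) = (-2 + 2*A)/(-15 + A) (F(A) = (A + (-2 + A))/(A - 15) = (-2 + 2*A)/(-15 + A))
1/F(-169) = 1/(2*(-1 - 169)/(-15 - 169)) = 1/(2*(-170)/(-184)) = 1/(2*(-1/184)*(-170)) = 1/(85/46) = 46/85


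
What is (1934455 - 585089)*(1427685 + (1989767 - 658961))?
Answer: 3722213966706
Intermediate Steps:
(1934455 - 585089)*(1427685 + (1989767 - 658961)) = 1349366*(1427685 + 1330806) = 1349366*2758491 = 3722213966706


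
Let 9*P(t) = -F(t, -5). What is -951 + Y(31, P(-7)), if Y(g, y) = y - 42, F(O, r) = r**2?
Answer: -8962/9 ≈ -995.78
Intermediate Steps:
P(t) = -25/9 (P(t) = (-1*(-5)**2)/9 = (-1*25)/9 = (1/9)*(-25) = -25/9)
Y(g, y) = -42 + y
-951 + Y(31, P(-7)) = -951 + (-42 - 25/9) = -951 - 403/9 = -8962/9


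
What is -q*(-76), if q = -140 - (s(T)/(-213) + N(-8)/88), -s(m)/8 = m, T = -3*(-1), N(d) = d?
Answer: -8311132/781 ≈ -10642.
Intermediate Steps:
T = 3
s(m) = -8*m
q = -109357/781 (q = -140 - (-8*3/(-213) - 8/88) = -140 - (-24*(-1/213) - 8*1/88) = -140 - (8/71 - 1/11) = -140 - 1*17/781 = -140 - 17/781 = -109357/781 ≈ -140.02)
-q*(-76) = -(-109357)*(-76)/781 = -1*8311132/781 = -8311132/781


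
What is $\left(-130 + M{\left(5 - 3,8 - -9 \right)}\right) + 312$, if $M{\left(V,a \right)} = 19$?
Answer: $201$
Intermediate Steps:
$\left(-130 + M{\left(5 - 3,8 - -9 \right)}\right) + 312 = \left(-130 + 19\right) + 312 = -111 + 312 = 201$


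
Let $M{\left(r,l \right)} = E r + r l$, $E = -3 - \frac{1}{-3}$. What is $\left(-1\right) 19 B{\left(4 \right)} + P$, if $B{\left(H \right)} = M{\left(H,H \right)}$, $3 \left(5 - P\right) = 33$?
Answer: $- \frac{322}{3} \approx -107.33$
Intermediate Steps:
$E = - \frac{8}{3}$ ($E = -3 - - \frac{1}{3} = -3 + \frac{1}{3} = - \frac{8}{3} \approx -2.6667$)
$P = -6$ ($P = 5 - 11 = -6$)
$M{\left(r,l \right)} = - \frac{8 r}{3} + l r$ ($M{\left(r,l \right)} = - \frac{8 r}{3} + r l = - \frac{8 r}{3} + l r$)
$B{\left(H \right)} = \frac{H \left(-8 + 3 H\right)}{3}$
$\left(-1\right) 19 B{\left(4 \right)} + P = \left(-1\right) 19 \cdot \frac{1}{3} \cdot 4 \left(-8 + 3 \cdot 4\right) - 6 = - 19 \cdot \frac{1}{3} \cdot 4 \left(-8 + 12\right) - 6 = - 19 \cdot \frac{1}{3} \cdot 4 \cdot 4 - 6 = \left(-19\right) \frac{16}{3} - 6 = - \frac{304}{3} - 6 = - \frac{322}{3}$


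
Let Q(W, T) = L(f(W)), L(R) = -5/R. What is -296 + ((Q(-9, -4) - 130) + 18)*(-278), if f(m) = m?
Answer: 276170/9 ≈ 30686.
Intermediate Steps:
Q(W, T) = -5/W
-296 + ((Q(-9, -4) - 130) + 18)*(-278) = -296 + ((-5/(-9) - 130) + 18)*(-278) = -296 + ((-5*(-⅑) - 130) + 18)*(-278) = -296 + ((5/9 - 130) + 18)*(-278) = -296 + (-1165/9 + 18)*(-278) = -296 - 1003/9*(-278) = -296 + 278834/9 = 276170/9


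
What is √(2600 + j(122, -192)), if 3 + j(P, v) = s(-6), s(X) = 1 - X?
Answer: 2*√651 ≈ 51.029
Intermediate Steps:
j(P, v) = 4 (j(P, v) = -3 + (1 - 1*(-6)) = -3 + (1 + 6) = -3 + 7 = 4)
√(2600 + j(122, -192)) = √(2600 + 4) = √2604 = 2*√651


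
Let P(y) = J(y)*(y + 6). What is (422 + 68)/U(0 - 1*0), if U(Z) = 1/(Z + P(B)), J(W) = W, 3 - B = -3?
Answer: 35280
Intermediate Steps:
B = 6 (B = 3 - 1*(-3) = 3 + 3 = 6)
P(y) = y*(6 + y) (P(y) = y*(y + 6) = y*(6 + y))
U(Z) = 1/(72 + Z) (U(Z) = 1/(Z + 6*(6 + 6)) = 1/(Z + 6*12) = 1/(Z + 72) = 1/(72 + Z))
(422 + 68)/U(0 - 1*0) = (422 + 68)/(1/(72 + (0 - 1*0))) = 490/(1/(72 + (0 + 0))) = 490/(1/(72 + 0)) = 490/(1/72) = 490*72 = 35280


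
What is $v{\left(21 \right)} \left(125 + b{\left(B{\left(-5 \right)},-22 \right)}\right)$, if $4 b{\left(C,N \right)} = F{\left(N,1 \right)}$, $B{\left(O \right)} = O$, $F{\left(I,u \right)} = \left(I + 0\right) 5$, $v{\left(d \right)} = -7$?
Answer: $- \frac{1365}{2} \approx -682.5$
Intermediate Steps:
$F{\left(I,u \right)} = 5 I$ ($F{\left(I,u \right)} = I 5 = 5 I$)
$b{\left(C,N \right)} = \frac{5 N}{4}$
$v{\left(21 \right)} \left(125 + b{\left(B{\left(-5 \right)},-22 \right)}\right) = - 7 \left(125 + \frac{5}{4} \left(-22\right)\right) = - 7 \left(125 - \frac{55}{2}\right) = \left(-7\right) \frac{195}{2} = - \frac{1365}{2}$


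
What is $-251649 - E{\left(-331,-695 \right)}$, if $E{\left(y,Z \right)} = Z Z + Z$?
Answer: $-733979$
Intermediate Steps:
$E{\left(y,Z \right)} = Z + Z^{2}$ ($E{\left(y,Z \right)} = Z^{2} + Z = Z + Z^{2}$)
$-251649 - E{\left(-331,-695 \right)} = -251649 - - 695 \left(1 - 695\right) = -251649 - \left(-695\right) \left(-694\right) = -251649 - 482330 = -733979$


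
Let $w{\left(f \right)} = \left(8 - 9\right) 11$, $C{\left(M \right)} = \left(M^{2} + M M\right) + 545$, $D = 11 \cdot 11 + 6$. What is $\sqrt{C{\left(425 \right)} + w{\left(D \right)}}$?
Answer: $2 \sqrt{90446} \approx 601.48$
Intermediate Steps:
$D = 127$ ($D = 121 + 6 = 127$)
$C{\left(M \right)} = 545 + 2 M^{2}$ ($C{\left(M \right)} = \left(M^{2} + M^{2}\right) + 545 = 2 M^{2} + 545 = 545 + 2 M^{2}$)
$w{\left(f \right)} = -11$ ($w{\left(f \right)} = \left(-1\right) 11 = -11$)
$\sqrt{C{\left(425 \right)} + w{\left(D \right)}} = \sqrt{\left(545 + 2 \cdot 425^{2}\right) - 11} = \sqrt{\left(545 + 2 \cdot 180625\right) - 11} = \sqrt{\left(545 + 361250\right) - 11} = \sqrt{361795 - 11} = \sqrt{361784} = 2 \sqrt{90446}$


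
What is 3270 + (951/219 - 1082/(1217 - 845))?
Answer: 44419529/13578 ≈ 3271.4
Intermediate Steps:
3270 + (951/219 - 1082/(1217 - 845)) = 3270 + (951*(1/219) - 1082/372) = 3270 + (317/73 - 1082*1/372) = 3270 + (317/73 - 541/186) = 3270 + 19469/13578 = 44419529/13578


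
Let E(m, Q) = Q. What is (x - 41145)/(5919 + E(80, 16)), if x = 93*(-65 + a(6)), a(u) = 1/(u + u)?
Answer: -188729/23740 ≈ -7.9498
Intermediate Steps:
a(u) = 1/(2*u)
x = -24149/4 (x = 93*(-65 + (½)/6) = 93*(-65 + (½)*(⅙)) = 93*(-65 + 1/12) = 93*(-779/12) = -24149/4 ≈ -6037.3)
(x - 41145)/(5919 + E(80, 16)) = (-24149/4 - 41145)/(5919 + 16) = -188729/4/5935 = -188729/4*1/5935 = -188729/23740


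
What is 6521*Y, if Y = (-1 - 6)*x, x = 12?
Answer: -547764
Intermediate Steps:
Y = -84 (Y = (-1 - 6)*12 = -7*12 = -84)
6521*Y = 6521*(-84) = -547764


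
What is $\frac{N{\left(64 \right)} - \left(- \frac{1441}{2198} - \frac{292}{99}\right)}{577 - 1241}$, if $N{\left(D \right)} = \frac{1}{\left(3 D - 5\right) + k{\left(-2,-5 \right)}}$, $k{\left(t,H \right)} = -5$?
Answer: $- \frac{5106859}{939170232} \approx -0.0054376$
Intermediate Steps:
$N{\left(D \right)} = \frac{1}{-10 + 3 D}$ ($N{\left(D \right)} = \frac{1}{\left(3 D - 5\right) - 5} = \frac{1}{\left(-5 + 3 D\right) - 5} = \frac{1}{-10 + 3 D}$)
$\frac{N{\left(64 \right)} - \left(- \frac{1441}{2198} - \frac{292}{99}\right)}{577 - 1241} = \frac{\frac{1}{-10 + 3 \cdot 64} - \left(- \frac{1441}{2198} - \frac{292}{99}\right)}{577 - 1241} = \frac{\frac{1}{-10 + 192} - - \frac{784475}{217602}}{-664} = \left(\frac{1}{182} + \left(\frac{292}{99} + \frac{1441}{2198}\right)\right) \left(- \frac{1}{664}\right) = \left(\frac{1}{182} + \frac{784475}{217602}\right) \left(- \frac{1}{664}\right) = \frac{5106859}{1414413} \left(- \frac{1}{664}\right) = - \frac{5106859}{939170232}$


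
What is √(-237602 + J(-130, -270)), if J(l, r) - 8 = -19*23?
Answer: I*√238031 ≈ 487.88*I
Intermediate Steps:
J(l, r) = -429 (J(l, r) = 8 - 19*23 = 8 - 437 = -429)
√(-237602 + J(-130, -270)) = √(-237602 - 429) = √(-238031) = I*√238031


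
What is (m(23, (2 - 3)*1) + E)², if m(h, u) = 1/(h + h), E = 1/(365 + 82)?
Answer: 243049/422795844 ≈ 0.00057486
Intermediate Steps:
E = 1/447 ≈ 0.0022371
m(h, u) = 1/(2*h)
(m(23, (2 - 3)*1) + E)² = ((½)/23 + 1/447)² = ((½)*(1/23) + 1/447)² = (1/46 + 1/447)² = (493/20562)² = 243049/422795844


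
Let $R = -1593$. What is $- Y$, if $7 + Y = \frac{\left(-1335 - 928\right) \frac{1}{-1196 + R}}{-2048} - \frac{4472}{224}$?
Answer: $\frac{1078131681}{39983104} \approx 26.965$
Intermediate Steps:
$Y = - \frac{1078131681}{39983104}$ ($Y = -7 - \left(\frac{559}{28} - \frac{\left(-1335 - 928\right) \frac{1}{-1196 - 1593}}{-2048}\right) = -7 - \left(\frac{559}{28} - - \frac{2263}{-2789} \left(- \frac{1}{2048}\right)\right) = -7 - \left(\frac{559}{28} - \left(-2263\right) \left(- \frac{1}{2789}\right) \left(- \frac{1}{2048}\right)\right) = -7 + \left(\frac{2263}{2789} \left(- \frac{1}{2048}\right) - \frac{559}{28}\right) = -7 - \frac{798249953}{39983104} = - \frac{1078131681}{39983104} \approx -26.965$)
$- Y = \left(-1\right) \left(- \frac{1078131681}{39983104}\right) = \frac{1078131681}{39983104}$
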